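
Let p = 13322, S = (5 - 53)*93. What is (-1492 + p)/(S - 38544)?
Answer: -845/3072 ≈ -0.27506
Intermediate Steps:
S = -4464 (S = -48*93 = -4464)
(-1492 + p)/(S - 38544) = (-1492 + 13322)/(-4464 - 38544) = 11830/(-43008) = 11830*(-1/43008) = -845/3072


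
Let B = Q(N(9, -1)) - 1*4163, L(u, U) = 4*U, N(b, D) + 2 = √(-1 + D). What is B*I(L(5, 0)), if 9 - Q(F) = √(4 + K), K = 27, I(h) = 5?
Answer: -20770 - 5*√31 ≈ -20798.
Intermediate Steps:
N(b, D) = -2 + √(-1 + D)
Q(F) = 9 - √31 (Q(F) = 9 - √(4 + 27) = 9 - √31)
B = -4154 - √31 (B = (9 - √31) - 1*4163 = (9 - √31) - 4163 = -4154 - √31 ≈ -4159.6)
B*I(L(5, 0)) = (-4154 - √31)*5 = -20770 - 5*√31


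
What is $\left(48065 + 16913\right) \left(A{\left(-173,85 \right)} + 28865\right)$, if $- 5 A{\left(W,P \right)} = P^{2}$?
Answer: $1781696760$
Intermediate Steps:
$A{\left(W,P \right)} = - \frac{P^{2}}{5}$
$\left(48065 + 16913\right) \left(A{\left(-173,85 \right)} + 28865\right) = \left(48065 + 16913\right) \left(- \frac{85^{2}}{5} + 28865\right) = 64978 \left(\left(- \frac{1}{5}\right) 7225 + 28865\right) = 64978 \left(-1445 + 28865\right) = 64978 \cdot 27420 = 1781696760$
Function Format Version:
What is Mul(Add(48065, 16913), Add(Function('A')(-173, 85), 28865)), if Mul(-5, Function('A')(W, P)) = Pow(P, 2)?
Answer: 1781696760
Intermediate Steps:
Function('A')(W, P) = Mul(Rational(-1, 5), Pow(P, 2))
Mul(Add(48065, 16913), Add(Function('A')(-173, 85), 28865)) = Mul(Add(48065, 16913), Add(Mul(Rational(-1, 5), Pow(85, 2)), 28865)) = Mul(64978, Add(Mul(Rational(-1, 5), 7225), 28865)) = Mul(64978, Add(-1445, 28865)) = Mul(64978, 27420) = 1781696760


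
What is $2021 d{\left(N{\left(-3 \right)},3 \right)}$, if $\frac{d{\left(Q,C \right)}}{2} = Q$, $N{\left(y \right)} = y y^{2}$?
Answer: $-109134$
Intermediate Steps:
$N{\left(y \right)} = y^{3}$
$d{\left(Q,C \right)} = 2 Q$
$2021 d{\left(N{\left(-3 \right)},3 \right)} = 2021 \cdot 2 \left(-3\right)^{3} = 2021 \cdot 2 \left(-27\right) = 2021 \left(-54\right) = -109134$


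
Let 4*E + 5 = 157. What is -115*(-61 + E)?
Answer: 2645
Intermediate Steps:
E = 38 (E = -5/4 + (1/4)*157 = -5/4 + 157/4 = 38)
-115*(-61 + E) = -115*(-61 + 38) = -115*(-23) = 2645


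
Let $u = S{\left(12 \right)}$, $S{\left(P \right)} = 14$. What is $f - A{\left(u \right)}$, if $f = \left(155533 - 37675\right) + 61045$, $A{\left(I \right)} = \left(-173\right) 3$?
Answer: $179422$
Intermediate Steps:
$u = 14$
$A{\left(I \right)} = -519$
$f = 178903$ ($f = 117858 + 61045 = 178903$)
$f - A{\left(u \right)} = 178903 - -519 = 178903 + 519 = 179422$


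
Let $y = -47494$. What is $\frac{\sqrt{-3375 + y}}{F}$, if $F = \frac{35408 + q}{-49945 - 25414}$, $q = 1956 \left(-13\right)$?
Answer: $- \frac{979667 i \sqrt{301}}{9980} \approx - 1703.1 i$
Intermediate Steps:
$q = -25428$
$F = - \frac{9980}{75359}$ ($F = \frac{35408 - 25428}{-49945 - 25414} = \frac{9980}{-75359} = 9980 \left(- \frac{1}{75359}\right) = - \frac{9980}{75359} \approx -0.13243$)
$\frac{\sqrt{-3375 + y}}{F} = \frac{\sqrt{-3375 - 47494}}{- \frac{9980}{75359}} = \sqrt{-50869} \left(- \frac{75359}{9980}\right) = 13 i \sqrt{301} \left(- \frac{75359}{9980}\right) = - \frac{979667 i \sqrt{301}}{9980}$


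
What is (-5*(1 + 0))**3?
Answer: -125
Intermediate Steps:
(-5*(1 + 0))**3 = (-5*1)**3 = (-5)**3 = -125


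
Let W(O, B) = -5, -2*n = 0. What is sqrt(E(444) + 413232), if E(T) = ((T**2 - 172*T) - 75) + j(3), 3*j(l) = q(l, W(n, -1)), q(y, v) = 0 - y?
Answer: 2*sqrt(133481) ≈ 730.70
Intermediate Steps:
n = 0 (n = -1/2*0 = 0)
q(y, v) = -y
j(l) = -l/3 (j(l) = (-l)/3 = -l/3)
E(T) = -76 + T**2 - 172*T (E(T) = ((T**2 - 172*T) - 75) - 1/3*3 = (-75 + T**2 - 172*T) - 1 = -76 + T**2 - 172*T)
sqrt(E(444) + 413232) = sqrt((-76 + 444**2 - 172*444) + 413232) = sqrt((-76 + 197136 - 76368) + 413232) = sqrt(120692 + 413232) = sqrt(533924) = 2*sqrt(133481)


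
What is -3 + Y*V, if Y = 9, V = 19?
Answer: 168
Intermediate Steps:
-3 + Y*V = -3 + 9*19 = -3 + 171 = 168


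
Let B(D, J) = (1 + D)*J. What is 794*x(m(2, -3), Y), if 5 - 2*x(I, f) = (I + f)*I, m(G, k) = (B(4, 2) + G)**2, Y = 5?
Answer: -8516047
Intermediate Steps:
B(D, J) = J*(1 + D)
m(G, k) = (10 + G)**2 (m(G, k) = (2*(1 + 4) + G)**2 = (2*5 + G)**2 = (10 + G)**2)
x(I, f) = 5/2 - I*(I + f)/2 (x(I, f) = 5/2 - (I + f)*I/2 = 5/2 - I*(I + f)/2)
794*x(m(2, -3), Y) = 794*(5/2 - (10 + 2)**4/2 - 1/2*(10 + 2)**2*5) = 794*(5/2 - (12**2)**2/2 - 1/2*12**2*5) = 794*(5/2 - 1/2*144**2 - 1/2*144*5) = 794*(5/2 - 1/2*20736 - 360) = 794*(5/2 - 10368 - 360) = 794*(-21451/2) = -8516047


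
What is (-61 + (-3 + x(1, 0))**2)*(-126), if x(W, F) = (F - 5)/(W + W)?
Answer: 7749/2 ≈ 3874.5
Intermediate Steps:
x(W, F) = (-5 + F)/(2*W) (x(W, F) = (-5 + F)/((2*W)) = (-5 + F)*(1/(2*W)) = (-5 + F)/(2*W))
(-61 + (-3 + x(1, 0))**2)*(-126) = (-61 + (-3 + (1/2)*(-5 + 0)/1)**2)*(-126) = (-61 + (-3 + (1/2)*1*(-5))**2)*(-126) = (-61 + (-3 - 5/2)**2)*(-126) = (-61 + (-11/2)**2)*(-126) = (-61 + 121/4)*(-126) = -123/4*(-126) = 7749/2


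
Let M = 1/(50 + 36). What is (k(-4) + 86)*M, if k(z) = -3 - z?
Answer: 87/86 ≈ 1.0116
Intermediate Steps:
M = 1/86 ≈ 0.011628
(k(-4) + 86)*M = ((-3 - 1*(-4)) + 86)*(1/86) = ((-3 + 4) + 86)*(1/86) = (1 + 86)*(1/86) = 87*(1/86) = 87/86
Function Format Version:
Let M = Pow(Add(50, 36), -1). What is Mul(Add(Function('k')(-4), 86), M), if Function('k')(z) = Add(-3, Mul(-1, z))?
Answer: Rational(87, 86) ≈ 1.0116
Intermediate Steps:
M = Rational(1, 86) (M = Pow(86, -1) = Rational(1, 86) ≈ 0.011628)
Mul(Add(Function('k')(-4), 86), M) = Mul(Add(Add(-3, Mul(-1, -4)), 86), Rational(1, 86)) = Mul(Add(Add(-3, 4), 86), Rational(1, 86)) = Mul(Add(1, 86), Rational(1, 86)) = Mul(87, Rational(1, 86)) = Rational(87, 86)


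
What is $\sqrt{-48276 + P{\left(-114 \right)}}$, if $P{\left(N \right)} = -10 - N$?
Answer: $2 i \sqrt{12043} \approx 219.48 i$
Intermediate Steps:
$\sqrt{-48276 + P{\left(-114 \right)}} = \sqrt{-48276 - -104} = \sqrt{-48276 + \left(-10 + 114\right)} = \sqrt{-48276 + 104} = \sqrt{-48172} = 2 i \sqrt{12043}$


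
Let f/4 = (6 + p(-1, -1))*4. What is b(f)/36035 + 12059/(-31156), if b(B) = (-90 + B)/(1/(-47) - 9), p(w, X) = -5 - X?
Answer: -11510162519/29751721190 ≈ -0.38687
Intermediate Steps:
f = 32 (f = 4*((6 + (-5 - 1*(-1)))*4) = 4*((6 + (-5 + 1))*4) = 4*((6 - 4)*4) = 4*(2*4) = 4*8 = 32)
b(B) = 2115/212 - 47*B/424 (b(B) = (-90 + B)/(-1/47 - 9) = (-90 + B)/(-424/47) = (-90 + B)*(-47/424) = 2115/212 - 47*B/424)
b(f)/36035 + 12059/(-31156) = (2115/212 - 47/424*32)/36035 + 12059/(-31156) = (2115/212 - 188/53)*(1/36035) + 12059*(-1/31156) = (1363/212)*(1/36035) - 12059/31156 = 1363/7639420 - 12059/31156 = -11510162519/29751721190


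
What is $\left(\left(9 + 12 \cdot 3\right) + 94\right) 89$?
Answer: $12371$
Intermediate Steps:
$\left(\left(9 + 12 \cdot 3\right) + 94\right) 89 = \left(\left(9 + 36\right) + 94\right) 89 = \left(45 + 94\right) 89 = 139 \cdot 89 = 12371$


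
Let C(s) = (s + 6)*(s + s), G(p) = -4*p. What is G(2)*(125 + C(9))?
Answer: -3160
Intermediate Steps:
C(s) = 2*s*(6 + s) (C(s) = (6 + s)*(2*s) = 2*s*(6 + s))
G(2)*(125 + C(9)) = (-4*2)*(125 + 2*9*(6 + 9)) = -8*(125 + 2*9*15) = -8*(125 + 270) = -8*395 = -3160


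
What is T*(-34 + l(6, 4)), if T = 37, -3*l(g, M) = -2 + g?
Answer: -3922/3 ≈ -1307.3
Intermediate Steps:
l(g, M) = ⅔ - g/3 (l(g, M) = -(-2 + g)/3 = ⅔ - g/3)
T*(-34 + l(6, 4)) = 37*(-34 + (⅔ - ⅓*6)) = 37*(-34 + (⅔ - 2)) = 37*(-34 - 4/3) = 37*(-106/3) = -3922/3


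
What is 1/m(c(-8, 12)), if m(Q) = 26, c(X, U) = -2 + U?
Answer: 1/26 ≈ 0.038462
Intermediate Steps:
1/m(c(-8, 12)) = 1/26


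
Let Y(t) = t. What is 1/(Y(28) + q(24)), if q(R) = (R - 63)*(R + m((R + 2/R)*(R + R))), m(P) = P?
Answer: -1/45992 ≈ -2.1743e-5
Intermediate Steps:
q(R) = (-63 + R)*(R + 2*R*(R + 2/R)) (q(R) = (R - 63)*(R + (R + 2/R)*(R + R)) = (-63 + R)*(R + (R + 2/R)*(2*R)) = (-63 + R)*(R + 2*R*(R + 2/R)))
1/(Y(28) + q(24)) = 1/(28 + (-252 - 125*24**2 - 59*24 + 2*24**3)) = 1/(28 + (-252 - 125*576 - 1416 + 2*13824)) = 1/(28 + (-252 - 72000 - 1416 + 27648)) = 1/(28 - 46020) = 1/(-45992) = -1/45992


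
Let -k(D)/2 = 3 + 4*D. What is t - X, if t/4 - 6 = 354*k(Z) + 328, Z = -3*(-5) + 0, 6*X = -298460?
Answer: -382010/3 ≈ -1.2734e+5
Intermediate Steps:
X = -149230/3 (X = (⅙)*(-298460) = -149230/3 ≈ -49743.)
Z = 15 (Z = 15 + 0 = 15)
k(D) = -6 - 8*D (k(D) = -2*(3 + 4*D) = -6 - 8*D)
t = -177080 (t = 24 + 4*(354*(-6 - 8*15) + 328) = 24 + 4*(354*(-6 - 120) + 328) = 24 + 4*(354*(-126) + 328) = 24 + 4*(-44604 + 328) = 24 + 4*(-44276) = 24 - 177104 = -177080)
t - X = -177080 - 1*(-149230/3) = -177080 + 149230/3 = -382010/3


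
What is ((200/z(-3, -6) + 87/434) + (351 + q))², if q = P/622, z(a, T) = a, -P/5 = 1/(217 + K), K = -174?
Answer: 6136020555633005284/75791354107329 ≈ 80959.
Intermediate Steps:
P = -5/43 (P = -5/(217 - 174) = -5/43 ≈ -0.11628)
q = -5/26746 (q = -5/43/622 = -5/43*1/622 = -5/26746 ≈ -0.00018694)
((200/z(-3, -6) + 87/434) + (351 + q))² = ((200/(-3) + 87/434) + (351 - 5/26746))² = ((200*(-⅓) + 87*(1/434)) + 9387841/26746)² = ((-200/3 + 87/434) + 9387841/26746)² = (-86539/1302 + 9387841/26746)² = (2477099222/8705823)² = 6136020555633005284/75791354107329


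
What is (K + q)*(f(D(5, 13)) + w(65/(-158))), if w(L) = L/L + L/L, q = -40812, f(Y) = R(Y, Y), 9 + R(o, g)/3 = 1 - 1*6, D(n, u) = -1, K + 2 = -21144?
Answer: 2478320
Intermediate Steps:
K = -21146 (K = -2 - 21144 = -21146)
R(o, g) = -42 (R(o, g) = -27 + 3*(1 - 1*6) = -27 + 3*(1 - 6) = -27 + 3*(-5) = -27 - 15 = -42)
f(Y) = -42
w(L) = 2 (w(L) = 1 + 1 = 2)
(K + q)*(f(D(5, 13)) + w(65/(-158))) = (-21146 - 40812)*(-42 + 2) = -61958*(-40) = 2478320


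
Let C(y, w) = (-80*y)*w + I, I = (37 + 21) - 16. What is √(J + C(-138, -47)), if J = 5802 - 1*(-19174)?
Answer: I*√493862 ≈ 702.75*I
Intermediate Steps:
I = 42 (I = 58 - 16 = 42)
C(y, w) = 42 - 80*w*y (C(y, w) = (-80*y)*w + 42 = -80*w*y + 42 = 42 - 80*w*y)
J = 24976 (J = 5802 + 19174 = 24976)
√(J + C(-138, -47)) = √(24976 + (42 - 80*(-47)*(-138))) = √(24976 + (42 - 518880)) = √(24976 - 518838) = √(-493862) = I*√493862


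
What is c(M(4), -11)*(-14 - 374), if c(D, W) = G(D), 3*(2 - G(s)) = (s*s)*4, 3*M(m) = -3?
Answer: -776/3 ≈ -258.67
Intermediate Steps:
M(m) = -1 (M(m) = (1/3)*(-3) = -1)
G(s) = 2 - 4*s**2/3 (G(s) = 2 - s*s*4/3 = 2 - s**2*4/3 = 2 - 4*s**2/3)
c(D, W) = 2 - 4*D**2/3
c(M(4), -11)*(-14 - 374) = (2 - 4/3*(-1)**2)*(-14 - 374) = (2 - 4/3*1)*(-388) = (2 - 4/3)*(-388) = (2/3)*(-388) = -776/3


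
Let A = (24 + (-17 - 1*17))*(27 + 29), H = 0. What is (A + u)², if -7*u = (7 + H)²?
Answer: 321489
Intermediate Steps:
A = -560 (A = (24 + (-17 - 17))*56 = (24 - 34)*56 = -10*56 = -560)
u = -7 (u = -(7 + 0)²/7 = -⅐*7² = -⅐*49 = -7)
(A + u)² = (-560 - 7)² = (-567)² = 321489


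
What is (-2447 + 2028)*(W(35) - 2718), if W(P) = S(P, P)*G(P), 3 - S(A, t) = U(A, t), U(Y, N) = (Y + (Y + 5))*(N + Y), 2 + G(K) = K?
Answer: 73689111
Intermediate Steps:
G(K) = -2 + K
U(Y, N) = (5 + 2*Y)*(N + Y) (U(Y, N) = (Y + (5 + Y))*(N + Y) = (5 + 2*Y)*(N + Y))
S(A, t) = 3 - 5*A - 5*t - 2*A**2 - 2*A*t (S(A, t) = 3 - (2*A**2 + 5*t + 5*A + 2*t*A) = 3 - (2*A**2 + 5*t + 5*A + 2*A*t) = 3 - (2*A**2 + 5*A + 5*t + 2*A*t) = 3 + (-5*A - 5*t - 2*A**2 - 2*A*t) = 3 - 5*A - 5*t - 2*A**2 - 2*A*t)
W(P) = (-2 + P)*(3 - 10*P - 4*P**2) (W(P) = (3 - 5*P - 5*P - 2*P**2 - 2*P*P)*(-2 + P) = (3 - 5*P - 5*P - 2*P**2 - 2*P**2)*(-2 + P) = (3 - 10*P - 4*P**2)*(-2 + P) = (-2 + P)*(3 - 10*P - 4*P**2))
(-2447 + 2028)*(W(35) - 2718) = (-2447 + 2028)*(-(-2 + 35)*(-3 + 4*35**2 + 10*35) - 2718) = -419*(-1*33*(-3 + 4*1225 + 350) - 2718) = -419*(-1*33*(-3 + 4900 + 350) - 2718) = -419*(-1*33*5247 - 2718) = -419*(-173151 - 2718) = -419*(-175869) = 73689111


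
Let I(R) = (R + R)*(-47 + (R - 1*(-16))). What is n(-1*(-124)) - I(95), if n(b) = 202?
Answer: -11958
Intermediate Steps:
I(R) = 2*R*(-31 + R) (I(R) = (2*R)*(-47 + (R + 16)) = (2*R)*(-47 + (16 + R)) = (2*R)*(-31 + R) = 2*R*(-31 + R))
n(-1*(-124)) - I(95) = 202 - 2*95*(-31 + 95) = 202 - 2*95*64 = 202 - 1*12160 = 202 - 12160 = -11958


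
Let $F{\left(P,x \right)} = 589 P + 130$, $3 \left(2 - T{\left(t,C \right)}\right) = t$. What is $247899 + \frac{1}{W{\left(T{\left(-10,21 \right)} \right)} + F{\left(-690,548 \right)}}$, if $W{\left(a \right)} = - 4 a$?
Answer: $\frac{302165082693}{1218904} \approx 2.479 \cdot 10^{5}$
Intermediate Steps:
$T{\left(t,C \right)} = 2 - \frac{t}{3}$
$F{\left(P,x \right)} = 130 + 589 P$
$247899 + \frac{1}{W{\left(T{\left(-10,21 \right)} \right)} + F{\left(-690,548 \right)}} = 247899 + \frac{1}{- 4 \left(2 - - \frac{10}{3}\right) + \left(130 + 589 \left(-690\right)\right)} = 247899 + \frac{1}{- 4 \left(2 + \frac{10}{3}\right) + \left(130 - 406410\right)} = 247899 + \frac{1}{\left(-4\right) \frac{16}{3} - 406280} = 247899 + \frac{1}{- \frac{64}{3} - 406280} = 247899 + \frac{1}{- \frac{1218904}{3}} = 247899 - \frac{3}{1218904} = \frac{302165082693}{1218904}$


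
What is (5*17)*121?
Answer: 10285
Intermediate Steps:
(5*17)*121 = 85*121 = 10285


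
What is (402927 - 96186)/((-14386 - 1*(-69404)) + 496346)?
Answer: 102247/183788 ≈ 0.55633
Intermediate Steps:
(402927 - 96186)/((-14386 - 1*(-69404)) + 496346) = 306741/((-14386 + 69404) + 496346) = 306741/(55018 + 496346) = 306741/551364 = 306741*(1/551364) = 102247/183788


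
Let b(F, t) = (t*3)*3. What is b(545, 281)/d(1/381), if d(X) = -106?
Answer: -2529/106 ≈ -23.858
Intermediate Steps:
b(F, t) = 9*t (b(F, t) = (3*t)*3 = 9*t)
b(545, 281)/d(1/381) = (9*281)/(-106) = 2529*(-1/106) = -2529/106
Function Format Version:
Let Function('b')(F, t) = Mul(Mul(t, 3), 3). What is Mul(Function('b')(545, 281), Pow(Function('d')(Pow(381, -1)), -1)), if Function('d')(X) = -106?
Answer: Rational(-2529, 106) ≈ -23.858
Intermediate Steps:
Function('b')(F, t) = Mul(9, t) (Function('b')(F, t) = Mul(Mul(3, t), 3) = Mul(9, t))
Mul(Function('b')(545, 281), Pow(Function('d')(Pow(381, -1)), -1)) = Mul(Mul(9, 281), Pow(-106, -1)) = Mul(2529, Rational(-1, 106)) = Rational(-2529, 106)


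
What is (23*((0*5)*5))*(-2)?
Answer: 0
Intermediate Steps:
(23*((0*5)*5))*(-2) = (23*(0*5))*(-2) = (23*0)*(-2) = 0*(-2) = 0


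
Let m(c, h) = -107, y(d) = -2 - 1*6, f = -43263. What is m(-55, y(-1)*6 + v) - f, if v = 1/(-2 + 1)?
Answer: 43156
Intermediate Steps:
v = -1 (v = 1/(-1) = -1)
y(d) = -8 (y(d) = -2 - 6 = -8)
m(-55, y(-1)*6 + v) - f = -107 - 1*(-43263) = -107 + 43263 = 43156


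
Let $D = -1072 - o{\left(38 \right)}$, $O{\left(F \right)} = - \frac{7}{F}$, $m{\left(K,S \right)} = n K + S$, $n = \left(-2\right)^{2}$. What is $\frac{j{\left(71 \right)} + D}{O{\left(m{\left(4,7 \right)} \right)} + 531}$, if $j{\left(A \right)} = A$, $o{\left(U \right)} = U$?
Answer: $- \frac{23897}{12206} \approx -1.9578$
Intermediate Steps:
$n = 4$
$m{\left(K,S \right)} = S + 4 K$ ($m{\left(K,S \right)} = 4 K + S = S + 4 K$)
$D = -1110$ ($D = -1072 - 38 = -1110$)
$\frac{j{\left(71 \right)} + D}{O{\left(m{\left(4,7 \right)} \right)} + 531} = \frac{71 - 1110}{- \frac{7}{7 + 4 \cdot 4} + 531} = - \frac{1039}{- \frac{7}{7 + 16} + 531} = - \frac{1039}{- \frac{7}{23} + 531} = - \frac{1039}{\frac{12206}{23}} = \left(-1039\right) \frac{23}{12206} = - \frac{23897}{12206}$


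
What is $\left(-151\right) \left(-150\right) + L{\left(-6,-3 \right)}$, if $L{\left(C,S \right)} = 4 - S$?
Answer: $22657$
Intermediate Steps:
$\left(-151\right) \left(-150\right) + L{\left(-6,-3 \right)} = \left(-151\right) \left(-150\right) + \left(4 - -3\right) = 22650 + \left(4 + 3\right) = 22650 + 7 = 22657$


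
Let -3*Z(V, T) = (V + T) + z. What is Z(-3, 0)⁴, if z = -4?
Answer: 2401/81 ≈ 29.642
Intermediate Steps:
Z(V, T) = 4/3 - T/3 - V/3 (Z(V, T) = -((V + T) - 4)/3 = -((T + V) - 4)/3 = -(-4 + T + V)/3 = 4/3 - T/3 - V/3)
Z(-3, 0)⁴ = (4/3 - ⅓*0 - ⅓*(-3))⁴ = (4/3 + 0 + 1)⁴ = (7/3)⁴ = 2401/81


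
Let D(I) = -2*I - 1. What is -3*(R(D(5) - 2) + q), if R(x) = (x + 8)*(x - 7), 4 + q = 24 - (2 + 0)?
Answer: -354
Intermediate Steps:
D(I) = -1 - 2*I
q = 18 (q = -4 + (24 - (2 + 0)) = -4 + (24 - 1*2) = -4 + (24 - 2) = -4 + 22 = 18)
R(x) = (-7 + x)*(8 + x) (R(x) = (8 + x)*(-7 + x) = (-7 + x)*(8 + x))
-3*(R(D(5) - 2) + q) = -3*((-56 + ((-1 - 2*5) - 2) + ((-1 - 2*5) - 2)**2) + 18) = -3*((-56 + ((-1 - 10) - 2) + ((-1 - 10) - 2)**2) + 18) = -3*((-56 + (-11 - 2) + (-11 - 2)**2) + 18) = -3*((-56 - 13 + (-13)**2) + 18) = -3*((-56 - 13 + 169) + 18) = -3*(100 + 18) = -3*118 = -354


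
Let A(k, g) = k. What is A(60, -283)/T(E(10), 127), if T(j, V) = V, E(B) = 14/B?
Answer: 60/127 ≈ 0.47244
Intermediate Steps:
A(60, -283)/T(E(10), 127) = 60/127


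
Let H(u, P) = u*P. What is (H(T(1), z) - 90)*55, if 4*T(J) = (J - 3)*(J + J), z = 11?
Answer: -5555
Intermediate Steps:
T(J) = J*(-3 + J)/2 (T(J) = ((J - 3)*(J + J))/4 = ((-3 + J)*(2*J))/4 = (2*J*(-3 + J))/4 = J*(-3 + J)/2)
H(u, P) = P*u
(H(T(1), z) - 90)*55 = (11*((½)*1*(-3 + 1)) - 90)*55 = (11*((½)*1*(-2)) - 90)*55 = (11*(-1) - 90)*55 = (-11 - 90)*55 = -101*55 = -5555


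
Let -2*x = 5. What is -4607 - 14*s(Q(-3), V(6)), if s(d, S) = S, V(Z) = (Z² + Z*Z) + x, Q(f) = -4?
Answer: -5580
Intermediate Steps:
x = -5/2 (x = -½*5 = -5/2 ≈ -2.5000)
V(Z) = -5/2 + 2*Z² (V(Z) = (Z² + Z*Z) - 5/2 = (Z² + Z²) - 5/2 = 2*Z² - 5/2 = -5/2 + 2*Z²)
-4607 - 14*s(Q(-3), V(6)) = -4607 - 14*(-5/2 + 2*6²) = -4607 - 14*(-5/2 + 2*36) = -4607 - 14*(-5/2 + 72) = -4607 - 14*139/2 = -4607 - 1*973 = -4607 - 973 = -5580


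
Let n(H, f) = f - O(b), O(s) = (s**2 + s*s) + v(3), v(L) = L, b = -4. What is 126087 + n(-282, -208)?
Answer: 125844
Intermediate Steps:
O(s) = 3 + 2*s**2 (O(s) = (s**2 + s*s) + 3 = (s**2 + s**2) + 3 = 2*s**2 + 3 = 3 + 2*s**2)
n(H, f) = -35 + f (n(H, f) = f - (3 + 2*(-4)**2) = f - (3 + 2*16) = f - (3 + 32) = f - 1*35 = f - 35 = -35 + f)
126087 + n(-282, -208) = 126087 + (-35 - 208) = 126087 - 243 = 125844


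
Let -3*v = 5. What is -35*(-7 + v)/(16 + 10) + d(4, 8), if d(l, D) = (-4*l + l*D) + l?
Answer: 95/3 ≈ 31.667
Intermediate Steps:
v = -5/3 (v = -1/3*5 = -5/3 ≈ -1.6667)
d(l, D) = -3*l + D*l (d(l, D) = (-4*l + D*l) + l = -3*l + D*l)
-35*(-7 + v)/(16 + 10) + d(4, 8) = -35*(-7 - 5/3)/(16 + 10) + 4*(-3 + 8) = -(-910)/(3*26) + 4*5 = -(-910)/(3*26) + 20 = -35*(-1/3) + 20 = 35/3 + 20 = 95/3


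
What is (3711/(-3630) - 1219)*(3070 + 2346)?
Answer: -3997622716/605 ≈ -6.6076e+6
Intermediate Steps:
(3711/(-3630) - 1219)*(3070 + 2346) = (3711*(-1/3630) - 1219)*5416 = (-1237/1210 - 1219)*5416 = -1476227/1210*5416 = -3997622716/605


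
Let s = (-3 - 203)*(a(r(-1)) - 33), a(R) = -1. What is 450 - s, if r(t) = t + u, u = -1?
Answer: -6554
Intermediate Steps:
r(t) = -1 + t (r(t) = t - 1 = -1 + t)
s = 7004 (s = (-3 - 203)*(-1 - 33) = -206*(-34) = 7004)
450 - s = 450 - 1*7004 = 450 - 7004 = -6554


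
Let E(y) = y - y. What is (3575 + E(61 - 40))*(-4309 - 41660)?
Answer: -164339175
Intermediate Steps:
E(y) = 0
(3575 + E(61 - 40))*(-4309 - 41660) = (3575 + 0)*(-4309 - 41660) = 3575*(-45969) = -164339175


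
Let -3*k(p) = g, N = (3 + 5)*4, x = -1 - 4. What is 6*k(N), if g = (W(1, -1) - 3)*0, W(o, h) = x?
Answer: 0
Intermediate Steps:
x = -5
W(o, h) = -5
N = 32 (N = 8*4 = 32)
g = 0 (g = (-5 - 3)*0 = -8*0 = 0)
k(p) = 0 (k(p) = -⅓*0 = 0)
6*k(N) = 6*0 = 0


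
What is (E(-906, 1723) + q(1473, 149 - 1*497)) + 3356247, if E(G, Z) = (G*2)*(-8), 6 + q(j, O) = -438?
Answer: 3370299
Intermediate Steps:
q(j, O) = -444 (q(j, O) = -6 - 438 = -444)
E(G, Z) = -16*G (E(G, Z) = (2*G)*(-8) = -16*G)
(E(-906, 1723) + q(1473, 149 - 1*497)) + 3356247 = (-16*(-906) - 444) + 3356247 = (14496 - 444) + 3356247 = 14052 + 3356247 = 3370299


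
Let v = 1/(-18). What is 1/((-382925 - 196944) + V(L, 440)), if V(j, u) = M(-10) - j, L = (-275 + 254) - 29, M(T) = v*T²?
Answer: -9/5218421 ≈ -1.7247e-6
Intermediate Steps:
v = -1/18 ≈ -0.055556
M(T) = -T²/18
L = -50 (L = -21 - 29 = -50)
V(j, u) = -50/9 - j (V(j, u) = -1/18*(-10)² - j = -1/18*100 - j = -50/9 - j)
1/((-382925 - 196944) + V(L, 440)) = 1/((-382925 - 196944) + (-50/9 - 1*(-50))) = 1/(-579869 + (-50/9 + 50)) = 1/(-579869 + 400/9) = 1/(-5218421/9) = -9/5218421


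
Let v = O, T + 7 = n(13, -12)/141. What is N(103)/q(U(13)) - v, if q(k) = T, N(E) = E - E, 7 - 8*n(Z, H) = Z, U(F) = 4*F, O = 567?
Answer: -567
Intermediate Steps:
n(Z, H) = 7/8 - Z/8
N(E) = 0
T = -1317/188 (T = -7 + (7/8 - ⅛*13)/141 = -7 + (7/8 - 13/8)*(1/141) = -7 - ¾*1/141 = -7 - 1/188 = -1317/188 ≈ -7.0053)
q(k) = -1317/188
v = 567
N(103)/q(U(13)) - v = 0/(-1317/188) - 1*567 = 0*(-188/1317) - 567 = 0 - 567 = -567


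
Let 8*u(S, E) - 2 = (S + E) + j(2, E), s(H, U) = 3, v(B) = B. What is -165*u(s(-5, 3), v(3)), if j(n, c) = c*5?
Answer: -3795/8 ≈ -474.38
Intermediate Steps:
j(n, c) = 5*c
u(S, E) = 1/4 + S/8 + 3*E/4 (u(S, E) = 1/4 + ((S + E) + 5*E)/8 = 1/4 + ((E + S) + 5*E)/8 = 1/4 + (S + 6*E)/8 = 1/4 + (S/8 + 3*E/4) = 1/4 + S/8 + 3*E/4)
-165*u(s(-5, 3), v(3)) = -165*(1/4 + (1/8)*3 + (3/4)*3) = -165*(1/4 + 3/8 + 9/4) = -165*23/8 = -3795/8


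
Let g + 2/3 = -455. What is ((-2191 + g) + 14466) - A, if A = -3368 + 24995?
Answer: -29423/3 ≈ -9807.7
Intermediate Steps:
g = -1367/3 (g = -2/3 - 455 = -1367/3 ≈ -455.67)
A = 21627
((-2191 + g) + 14466) - A = ((-2191 - 1367/3) + 14466) - 1*21627 = (-7940/3 + 14466) - 21627 = 35458/3 - 21627 = -29423/3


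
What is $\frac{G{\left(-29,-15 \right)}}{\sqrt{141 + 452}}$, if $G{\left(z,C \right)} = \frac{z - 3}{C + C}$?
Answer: $\frac{16 \sqrt{593}}{8895} \approx 0.043803$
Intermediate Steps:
$G{\left(z,C \right)} = \frac{-3 + z}{2 C}$
$\frac{G{\left(-29,-15 \right)}}{\sqrt{141 + 452}} = \frac{\frac{1}{2} \frac{1}{-15} \left(-3 - 29\right)}{\sqrt{141 + 452}} = \frac{\frac{1}{2} \left(- \frac{1}{15}\right) \left(-32\right)}{\sqrt{593}} = \frac{16 \frac{\sqrt{593}}{593}}{15} = \frac{16 \sqrt{593}}{8895}$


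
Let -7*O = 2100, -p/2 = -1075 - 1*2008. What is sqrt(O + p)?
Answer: sqrt(5866) ≈ 76.590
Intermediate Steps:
p = 6166 (p = -2*(-1075 - 1*2008) = -2*(-1075 - 2008) = -2*(-3083) = 6166)
O = -300 (O = -1/7*2100 = -300)
sqrt(O + p) = sqrt(-300 + 6166) = sqrt(5866)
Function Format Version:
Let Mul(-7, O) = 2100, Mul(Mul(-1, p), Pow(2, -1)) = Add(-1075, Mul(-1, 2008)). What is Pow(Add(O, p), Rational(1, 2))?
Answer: Pow(5866, Rational(1, 2)) ≈ 76.590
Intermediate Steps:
p = 6166 (p = Mul(-2, Add(-1075, Mul(-1, 2008))) = Mul(-2, Add(-1075, -2008)) = Mul(-2, -3083) = 6166)
O = -300 (O = Mul(Rational(-1, 7), 2100) = -300)
Pow(Add(O, p), Rational(1, 2)) = Pow(Add(-300, 6166), Rational(1, 2)) = Pow(5866, Rational(1, 2))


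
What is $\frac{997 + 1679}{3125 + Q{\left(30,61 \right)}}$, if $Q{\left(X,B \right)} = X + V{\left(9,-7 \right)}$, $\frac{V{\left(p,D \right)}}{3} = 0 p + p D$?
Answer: $\frac{1338}{1483} \approx 0.90223$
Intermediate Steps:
$V{\left(p,D \right)} = 3 D p$ ($V{\left(p,D \right)} = 3 \left(0 p + p D\right) = 3 \left(0 + D p\right) = 3 D p$)
$Q{\left(X,B \right)} = -189 + X$ ($Q{\left(X,B \right)} = X + 3 \left(-7\right) 9 = X - 189 = -189 + X$)
$\frac{997 + 1679}{3125 + Q{\left(30,61 \right)}} = \frac{997 + 1679}{3125 + \left(-189 + 30\right)} = \frac{2676}{3125 - 159} = \frac{2676}{2966} = 2676 \cdot \frac{1}{2966} = \frac{1338}{1483}$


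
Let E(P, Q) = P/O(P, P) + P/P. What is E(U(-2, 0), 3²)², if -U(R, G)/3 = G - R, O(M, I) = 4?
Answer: ¼ ≈ 0.25000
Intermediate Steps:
U(R, G) = -3*G + 3*R (U(R, G) = -3*(G - R) = -3*G + 3*R)
E(P, Q) = 1 + P/4 (E(P, Q) = P/4 + P/P = P*(¼) + 1 = P/4 + 1 = 1 + P/4)
E(U(-2, 0), 3²)² = (1 + (-3*0 + 3*(-2))/4)² = (1 + (0 - 6)/4)² = (1 + (¼)*(-6))² = (1 - 3/2)² = (-½)² = ¼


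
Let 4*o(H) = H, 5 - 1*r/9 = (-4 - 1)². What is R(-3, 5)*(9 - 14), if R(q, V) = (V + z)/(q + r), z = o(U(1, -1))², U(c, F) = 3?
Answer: 445/2928 ≈ 0.15198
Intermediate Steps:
r = -180 (r = 45 - 9*(-4 - 1)² = 45 - 9*(-5)² = 45 - 9*25 = 45 - 225 = -180)
o(H) = H/4
z = 9/16 (z = ((¼)*3)² = (¾)² = 9/16 ≈ 0.56250)
R(q, V) = (9/16 + V)/(-180 + q) (R(q, V) = (V + 9/16)/(q - 180) = (9/16 + V)/(-180 + q))
R(-3, 5)*(9 - 14) = ((9/16 + 5)/(-180 - 3))*(9 - 14) = ((89/16)/(-183))*(-5) = -1/183*89/16*(-5) = -89/2928*(-5) = 445/2928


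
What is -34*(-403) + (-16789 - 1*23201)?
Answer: -26288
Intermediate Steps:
-34*(-403) + (-16789 - 1*23201) = 13702 + (-16789 - 23201) = 13702 - 39990 = -26288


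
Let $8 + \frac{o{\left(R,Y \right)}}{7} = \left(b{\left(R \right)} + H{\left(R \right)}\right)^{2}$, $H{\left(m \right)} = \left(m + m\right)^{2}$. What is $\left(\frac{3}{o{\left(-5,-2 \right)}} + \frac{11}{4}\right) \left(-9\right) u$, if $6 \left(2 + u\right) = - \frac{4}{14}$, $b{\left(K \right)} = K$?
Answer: $\frac{89567409}{1767332} \approx 50.679$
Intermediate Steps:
$u = - \frac{43}{21}$ ($u = -2 + \frac{\left(-4\right) \frac{1}{14}}{6} = -2 + \frac{1}{6} \left(- \frac{2}{7}\right) = -2 - \frac{1}{21} = - \frac{43}{21} \approx -2.0476$)
$H{\left(m \right)} = 4 m^{2}$ ($H{\left(m \right)} = \left(2 m\right)^{2} = 4 m^{2}$)
$o{\left(R,Y \right)} = -56 + 7 \left(R + 4 R^{2}\right)^{2}$
$\left(\frac{3}{o{\left(-5,-2 \right)}} + \frac{11}{4}\right) \left(-9\right) u = \left(\frac{3}{-56 + 7 \left(-5\right)^{2} \left(1 + 4 \left(-5\right)\right)^{2}} + \frac{11}{4}\right) \left(-9\right) \left(- \frac{43}{21}\right) = \left(\frac{3}{-56 + 7 \cdot 25 \left(1 - 20\right)^{2}} + 11 \cdot \frac{1}{4}\right) \left(-9\right) \left(- \frac{43}{21}\right) = \left(\frac{3}{-56 + 7 \cdot 25 \left(-19\right)^{2}} + \frac{11}{4}\right) \left(-9\right) \left(- \frac{43}{21}\right) = \left(\frac{3}{-56 + 7 \cdot 25 \cdot 361} + \frac{11}{4}\right) \left(-9\right) \left(- \frac{43}{21}\right) = \left(\frac{3}{-56 + 63175} + \frac{11}{4}\right) \left(-9\right) \left(- \frac{43}{21}\right) = \left(\frac{3}{63119} + \frac{11}{4}\right) \left(-9\right) \left(- \frac{43}{21}\right) = \frac{694321}{252476} \left(-9\right) \left(- \frac{43}{21}\right) = \left(- \frac{6248889}{252476}\right) \left(- \frac{43}{21}\right) = \frac{89567409}{1767332}$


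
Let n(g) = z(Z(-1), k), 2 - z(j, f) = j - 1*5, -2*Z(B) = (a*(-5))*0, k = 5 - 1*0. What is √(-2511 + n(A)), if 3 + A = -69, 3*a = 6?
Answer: 2*I*√626 ≈ 50.04*I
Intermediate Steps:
a = 2 (a = (⅓)*6 = 2)
k = 5 (k = 5 + 0 = 5)
Z(B) = 0 (Z(B) = -2*(-5)*0/2 = -(-5)*0 = -½*0 = 0)
z(j, f) = 7 - j (z(j, f) = 2 - (j - 1*5) = 2 - (j - 5) = 2 - (-5 + j) = 2 + (5 - j) = 7 - j)
A = -72 (A = -3 - 69 = -72)
n(g) = 7 (n(g) = 7 - 1*0 = 7 + 0 = 7)
√(-2511 + n(A)) = √(-2511 + 7) = √(-2504) = 2*I*√626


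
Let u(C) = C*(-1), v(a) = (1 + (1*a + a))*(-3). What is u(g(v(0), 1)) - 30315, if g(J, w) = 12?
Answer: -30327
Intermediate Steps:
v(a) = -3 - 6*a (v(a) = (1 + (a + a))*(-3) = (1 + 2*a)*(-3) = -3 - 6*a)
u(C) = -C
u(g(v(0), 1)) - 30315 = -1*12 - 30315 = -12 - 30315 = -30327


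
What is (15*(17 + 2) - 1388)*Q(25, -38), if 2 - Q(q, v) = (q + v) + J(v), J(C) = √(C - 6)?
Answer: -16545 + 2206*I*√11 ≈ -16545.0 + 7316.5*I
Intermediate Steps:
J(C) = √(-6 + C)
Q(q, v) = 2 - q - v - √(-6 + v) (Q(q, v) = 2 - ((q + v) + √(-6 + v)) = 2 - (q + v + √(-6 + v)) = 2 + (-q - v - √(-6 + v)) = 2 - q - v - √(-6 + v))
(15*(17 + 2) - 1388)*Q(25, -38) = (15*(17 + 2) - 1388)*(2 - 1*25 - 1*(-38) - √(-6 - 38)) = (15*19 - 1388)*(2 - 25 + 38 - √(-44)) = (285 - 1388)*(2 - 25 + 38 - 2*I*√11) = -1103*(2 - 25 + 38 - 2*I*√11) = -1103*(15 - 2*I*√11) = -16545 + 2206*I*√11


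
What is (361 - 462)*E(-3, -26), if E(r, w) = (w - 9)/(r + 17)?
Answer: 505/2 ≈ 252.50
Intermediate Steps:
E(r, w) = (-9 + w)/(17 + r)
(361 - 462)*E(-3, -26) = (361 - 462)*((-9 - 26)/(17 - 3)) = -101*(-35)/14 = -101*(-5/2) = 505/2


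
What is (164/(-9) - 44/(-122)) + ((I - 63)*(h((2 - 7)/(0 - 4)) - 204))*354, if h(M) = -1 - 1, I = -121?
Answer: 7366480978/549 ≈ 1.3418e+7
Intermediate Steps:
h(M) = -2
(164/(-9) - 44/(-122)) + ((I - 63)*(h((2 - 7)/(0 - 4)) - 204))*354 = (164/(-9) - 44/(-122)) + ((-121 - 63)*(-2 - 204))*354 = (164*(-⅑) - 44*(-1/122)) - 184*(-206)*354 = (-164/9 + 22/61) + 37904*354 = -9806/549 + 13418016 = 7366480978/549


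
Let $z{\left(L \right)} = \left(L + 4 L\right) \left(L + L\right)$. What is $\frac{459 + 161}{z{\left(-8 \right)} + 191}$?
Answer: $\frac{620}{831} \approx 0.74609$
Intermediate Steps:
$z{\left(L \right)} = 10 L^{2}$ ($z{\left(L \right)} = 5 L 2 L = 10 L^{2}$)
$\frac{459 + 161}{z{\left(-8 \right)} + 191} = \frac{459 + 161}{10 \left(-8\right)^{2} + 191} = \frac{620}{10 \cdot 64 + 191} = \frac{620}{640 + 191} = \frac{620}{831}$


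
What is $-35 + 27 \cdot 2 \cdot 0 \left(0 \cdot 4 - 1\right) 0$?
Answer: $-35$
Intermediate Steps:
$-35 + 27 \cdot 2 \cdot 0 \left(0 \cdot 4 - 1\right) 0 = -35 + 27 \cdot 0 \left(0 - 1\right) 0 = -35 + 27 \cdot 0 \left(-1\right) 0 = -35 + 27 \cdot 0 \cdot 0 = -35 + 27 \cdot 0 = -35 + 0 = -35$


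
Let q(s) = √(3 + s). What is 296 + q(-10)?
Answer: 296 + I*√7 ≈ 296.0 + 2.6458*I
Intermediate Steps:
296 + q(-10) = 296 + √(3 - 10) = 296 + √(-7) = 296 + I*√7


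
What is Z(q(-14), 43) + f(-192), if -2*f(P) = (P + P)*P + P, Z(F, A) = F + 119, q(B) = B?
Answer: -36663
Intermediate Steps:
Z(F, A) = 119 + F
f(P) = -P**2 - P/2 (f(P) = -((P + P)*P + P)/2 = -((2*P)*P + P)/2 = -(2*P**2 + P)/2 = -(P + 2*P**2)/2 = -P**2 - P/2)
Z(q(-14), 43) + f(-192) = (119 - 14) - 1*(-192)*(1/2 - 192) = 105 - 1*(-192)*(-383/2) = 105 - 36768 = -36663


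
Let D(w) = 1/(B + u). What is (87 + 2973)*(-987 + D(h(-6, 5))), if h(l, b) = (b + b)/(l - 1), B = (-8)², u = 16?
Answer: -12080727/4 ≈ -3.0202e+6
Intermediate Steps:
B = 64
h(l, b) = 2*b/(-1 + l) (h(l, b) = (2*b)/(-1 + l) = 2*b/(-1 + l))
D(w) = 1/80 (D(w) = 1/(64 + 16) = 1/80)
(87 + 2973)*(-987 + D(h(-6, 5))) = (87 + 2973)*(-987 + 1/80) = 3060*(-78959/80) = -12080727/4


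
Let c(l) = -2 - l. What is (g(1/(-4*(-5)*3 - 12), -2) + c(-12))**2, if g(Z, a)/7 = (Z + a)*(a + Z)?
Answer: 7433026225/5308416 ≈ 1400.2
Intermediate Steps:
g(Z, a) = 7*(Z + a)**2 (g(Z, a) = 7*((Z + a)*(a + Z)) = 7*((Z + a)*(Z + a)) = 7*(Z + a)**2)
(g(1/(-4*(-5)*3 - 12), -2) + c(-12))**2 = (7*(1/(-4*(-5)*3 - 12) - 2)**2 + (-2 - 1*(-12)))**2 = (7*(1/(20*3 - 12) - 2)**2 + (-2 + 12))**2 = (7*(1/(60 - 12) - 2)**2 + 10)**2 = (7*(1/48 - 2)**2 + 10)**2 = (7*(-95/48)**2 + 10)**2 = (7*(9025/2304) + 10)**2 = (63175/2304 + 10)**2 = (86215/2304)**2 = 7433026225/5308416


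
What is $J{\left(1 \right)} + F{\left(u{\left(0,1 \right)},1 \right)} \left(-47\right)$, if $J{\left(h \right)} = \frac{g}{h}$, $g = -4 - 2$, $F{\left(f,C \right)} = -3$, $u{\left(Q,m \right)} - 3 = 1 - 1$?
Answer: $135$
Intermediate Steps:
$u{\left(Q,m \right)} = 3$ ($u{\left(Q,m \right)} = 3 + \left(1 - 1\right) = 3 + 0 = 3$)
$g = -6$
$J{\left(h \right)} = - \frac{6}{h}$
$J{\left(1 \right)} + F{\left(u{\left(0,1 \right)},1 \right)} \left(-47\right) = - \frac{6}{1} - -141 = \left(-6\right) 1 + 141 = -6 + 141 = 135$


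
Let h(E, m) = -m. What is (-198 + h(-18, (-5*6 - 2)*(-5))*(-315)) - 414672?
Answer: -364470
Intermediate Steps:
(-198 + h(-18, (-5*6 - 2)*(-5))*(-315)) - 414672 = (-198 - (-5*6 - 2)*(-5)*(-315)) - 414672 = (-198 - (-30 - 2)*(-5)*(-315)) - 414672 = (-198 - (-32)*(-5)*(-315)) - 414672 = (-198 - 1*160*(-315)) - 414672 = (-198 - 160*(-315)) - 414672 = (-198 + 50400) - 414672 = 50202 - 414672 = -364470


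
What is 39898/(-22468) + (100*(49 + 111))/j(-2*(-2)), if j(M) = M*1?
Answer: 44916051/11234 ≈ 3998.2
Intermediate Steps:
j(M) = M
39898/(-22468) + (100*(49 + 111))/j(-2*(-2)) = 39898/(-22468) + (100*(49 + 111))/((-2*(-2))) = 39898*(-1/22468) + (100*160)/4 = -19949/11234 + 16000*(¼) = -19949/11234 + 4000 = 44916051/11234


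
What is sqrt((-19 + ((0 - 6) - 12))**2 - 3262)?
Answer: I*sqrt(1893) ≈ 43.509*I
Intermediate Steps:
sqrt((-19 + ((0 - 6) - 12))**2 - 3262) = sqrt((-19 + (-6 - 12))**2 - 3262) = sqrt((-19 - 18)**2 - 3262) = sqrt((-37)**2 - 3262) = sqrt(1369 - 3262) = sqrt(-1893) = I*sqrt(1893)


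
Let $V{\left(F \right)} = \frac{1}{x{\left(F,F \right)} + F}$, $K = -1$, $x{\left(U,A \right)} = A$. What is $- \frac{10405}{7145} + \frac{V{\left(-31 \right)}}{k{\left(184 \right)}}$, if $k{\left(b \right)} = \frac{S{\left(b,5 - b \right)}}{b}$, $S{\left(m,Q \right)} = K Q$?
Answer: $- \frac{11678937}{7929521} \approx -1.4728$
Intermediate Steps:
$S{\left(m,Q \right)} = - Q$
$k{\left(b \right)} = \frac{-5 + b}{b}$ ($k{\left(b \right)} = \frac{\left(-1\right) \left(5 - b\right)}{b} = \frac{-5 + b}{b}$)
$V{\left(F \right)} = \frac{1}{2 F}$ ($V{\left(F \right)} = \frac{1}{F + F} = \frac{1}{2 F}$)
$- \frac{10405}{7145} + \frac{V{\left(-31 \right)}}{k{\left(184 \right)}} = - \frac{10405}{7145} + \frac{\frac{1}{2} \frac{1}{-31}}{\frac{1}{184} \left(-5 + 184\right)} = \left(-10405\right) \frac{1}{7145} + \frac{\frac{1}{2} \left(- \frac{1}{31}\right)}{\frac{1}{184} \cdot 179} = - \frac{2081}{1429} - \frac{1}{62 \cdot \frac{179}{184}} = - \frac{2081}{1429} - \frac{92}{5549} = - \frac{11678937}{7929521}$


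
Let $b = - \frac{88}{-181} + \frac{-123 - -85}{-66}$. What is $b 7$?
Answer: $\frac{44401}{5973} \approx 7.4336$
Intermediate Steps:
$b = \frac{6343}{5973}$ ($b = \left(-88\right) \left(- \frac{1}{181}\right) + \left(-123 + 85\right) \left(- \frac{1}{66}\right) = \frac{88}{181} - - \frac{19}{33} = \frac{88}{181} + \frac{19}{33} = \frac{6343}{5973} \approx 1.0619$)
$b 7 = \frac{6343}{5973} \cdot 7 = \frac{44401}{5973}$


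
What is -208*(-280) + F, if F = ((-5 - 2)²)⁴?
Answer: 5823041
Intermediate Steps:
F = 5764801 (F = ((-7)²)⁴ = 49⁴ = 5764801)
-208*(-280) + F = -208*(-280) + 5764801 = 58240 + 5764801 = 5823041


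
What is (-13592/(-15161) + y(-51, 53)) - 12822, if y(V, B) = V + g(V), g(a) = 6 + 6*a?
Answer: -199702261/15161 ≈ -13172.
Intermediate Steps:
y(V, B) = 6 + 7*V (y(V, B) = V + (6 + 6*V) = 6 + 7*V)
(-13592/(-15161) + y(-51, 53)) - 12822 = (-13592/(-15161) + (6 + 7*(-51))) - 12822 = (-13592*(-1/15161) + (6 - 357)) - 12822 = (13592/15161 - 351) - 12822 = -5307919/15161 - 12822 = -199702261/15161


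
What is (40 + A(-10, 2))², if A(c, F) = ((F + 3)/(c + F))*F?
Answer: 24025/16 ≈ 1501.6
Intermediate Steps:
A(c, F) = F*(3 + F)/(F + c) (A(c, F) = ((3 + F)/(F + c))*F = F*(3 + F)/(F + c))
(40 + A(-10, 2))² = (40 + 2*(3 + 2)/(2 - 10))² = (40 + 2*5/(-8))² = (40 + 2*(-⅛)*5)² = (40 - 5/4)² = (155/4)² = 24025/16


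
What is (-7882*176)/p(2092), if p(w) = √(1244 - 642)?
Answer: -99088*√602/43 ≈ -56539.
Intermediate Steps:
p(w) = √602
(-7882*176)/p(2092) = (-7882*176)/(√602) = -99088*√602/43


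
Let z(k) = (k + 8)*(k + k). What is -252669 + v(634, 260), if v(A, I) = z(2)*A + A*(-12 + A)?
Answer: 167039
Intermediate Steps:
z(k) = 2*k*(8 + k) (z(k) = (8 + k)*(2*k) = 2*k*(8 + k))
v(A, I) = 40*A + A*(-12 + A) (v(A, I) = (2*2*(8 + 2))*A + A*(-12 + A) = (2*2*10)*A + A*(-12 + A) = 40*A + A*(-12 + A))
-252669 + v(634, 260) = -252669 + 634*(28 + 634) = -252669 + 634*662 = -252669 + 419708 = 167039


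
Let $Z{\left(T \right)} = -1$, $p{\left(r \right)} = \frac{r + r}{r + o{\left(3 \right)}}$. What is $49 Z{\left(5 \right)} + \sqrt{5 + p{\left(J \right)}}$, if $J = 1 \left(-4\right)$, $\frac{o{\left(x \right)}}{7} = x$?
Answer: $-49 + \frac{\sqrt{1309}}{17} \approx -46.872$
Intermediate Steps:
$o{\left(x \right)} = 7 x$
$J = -4$
$p{\left(r \right)} = \frac{2 r}{21 + r}$ ($p{\left(r \right)} = \frac{r + r}{r + 7 \cdot 3} = \frac{2 r}{r + 21} = \frac{2 r}{21 + r}$)
$49 Z{\left(5 \right)} + \sqrt{5 + p{\left(J \right)}} = 49 \left(-1\right) + \sqrt{5 + 2 \left(-4\right) \frac{1}{21 - 4}} = -49 + \sqrt{5 + 2 \left(-4\right) \frac{1}{17}} = -49 + \sqrt{5 - \frac{8}{17}} = -49 + \sqrt{\frac{77}{17}} = -49 + \frac{\sqrt{1309}}{17}$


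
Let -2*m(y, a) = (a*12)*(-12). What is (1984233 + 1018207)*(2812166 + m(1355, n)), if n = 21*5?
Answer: 8466058131440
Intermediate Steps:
n = 105
m(y, a) = 72*a (m(y, a) = -a*12*(-12)/2 = -12*a*(-12)/2 = -(-72)*a = 72*a)
(1984233 + 1018207)*(2812166 + m(1355, n)) = (1984233 + 1018207)*(2812166 + 72*105) = 3002440*(2812166 + 7560) = 3002440*2819726 = 8466058131440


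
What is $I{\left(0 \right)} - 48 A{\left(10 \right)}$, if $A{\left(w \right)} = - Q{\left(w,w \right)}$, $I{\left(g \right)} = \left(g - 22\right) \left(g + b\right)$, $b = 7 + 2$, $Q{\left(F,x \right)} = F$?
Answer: $282$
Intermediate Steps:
$b = 9$
$I{\left(g \right)} = \left(-22 + g\right) \left(9 + g\right)$ ($I{\left(g \right)} = \left(g - 22\right) \left(g + 9\right) = \left(-22 + g\right) \left(9 + g\right)$)
$A{\left(w \right)} = - w$
$I{\left(0 \right)} - 48 A{\left(10 \right)} = \left(-198 + 0^{2} - 0\right) - 48 \left(\left(-1\right) 10\right) = \left(-198 + 0 + 0\right) - -480 = -198 + 480 = 282$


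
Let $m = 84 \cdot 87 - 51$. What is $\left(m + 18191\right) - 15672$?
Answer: $9776$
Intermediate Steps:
$m = 7257$ ($m = 7308 - 51 = 7257$)
$\left(m + 18191\right) - 15672 = \left(7257 + 18191\right) - 15672 = 25448 - 15672 = 9776$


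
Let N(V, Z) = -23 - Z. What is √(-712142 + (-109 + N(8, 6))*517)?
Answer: 8*I*√12242 ≈ 885.15*I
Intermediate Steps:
√(-712142 + (-109 + N(8, 6))*517) = √(-712142 + (-109 + (-23 - 1*6))*517) = √(-712142 + (-109 + (-23 - 6))*517) = √(-712142 + (-109 - 29)*517) = √(-712142 - 138*517) = √(-712142 - 71346) = √(-783488) = 8*I*√12242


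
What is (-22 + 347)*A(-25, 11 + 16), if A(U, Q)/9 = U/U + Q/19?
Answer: 134550/19 ≈ 7081.6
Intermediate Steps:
A(U, Q) = 9 + 9*Q/19 (A(U, Q) = 9*(U/U + Q/19) = 9*(1 + Q*(1/19)) = 9*(1 + Q/19) = 9 + 9*Q/19)
(-22 + 347)*A(-25, 11 + 16) = (-22 + 347)*(9 + 9*(11 + 16)/19) = 325*(9 + (9/19)*27) = 325*(9 + 243/19) = 325*(414/19) = 134550/19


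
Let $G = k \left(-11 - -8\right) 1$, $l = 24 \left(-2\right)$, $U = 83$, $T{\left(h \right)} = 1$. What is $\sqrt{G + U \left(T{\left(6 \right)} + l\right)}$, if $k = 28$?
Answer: $i \sqrt{3985} \approx 63.127 i$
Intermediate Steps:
$l = -48$
$G = -84$ ($G = 28 \left(-11 - -8\right) 1 = 28 \left(-11 + 8\right) 1 = 28 \left(-3\right) 1 = \left(-84\right) 1 = -84$)
$\sqrt{G + U \left(T{\left(6 \right)} + l\right)} = \sqrt{-84 + 83 \left(1 - 48\right)} = \sqrt{-84 + 83 \left(-47\right)} = \sqrt{-84 - 3901} = \sqrt{-3985} = i \sqrt{3985}$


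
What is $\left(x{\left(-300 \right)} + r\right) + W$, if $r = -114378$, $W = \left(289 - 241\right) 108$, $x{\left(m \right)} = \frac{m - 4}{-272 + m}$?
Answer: $- \frac{15614666}{143} \approx -1.0919 \cdot 10^{5}$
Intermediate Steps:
$x{\left(m \right)} = \frac{-4 + m}{-272 + m}$
$W = 5184$ ($W = 48 \cdot 108 = 5184$)
$\left(x{\left(-300 \right)} + r\right) + W = \left(\frac{-4 - 300}{-272 - 300} - 114378\right) + 5184 = \left(\frac{1}{-572} \left(-304\right) - 114378\right) + 5184 = \left(\left(- \frac{1}{572}\right) \left(-304\right) - 114378\right) + 5184 = \left(\frac{76}{143} - 114378\right) + 5184 = - \frac{16355978}{143} + 5184 = - \frac{15614666}{143}$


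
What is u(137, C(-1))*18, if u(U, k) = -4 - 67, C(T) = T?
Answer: -1278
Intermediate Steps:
u(U, k) = -71
u(137, C(-1))*18 = -71*18 = -1278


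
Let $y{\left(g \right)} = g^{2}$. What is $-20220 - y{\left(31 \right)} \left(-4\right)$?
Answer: $-16376$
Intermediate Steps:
$-20220 - y{\left(31 \right)} \left(-4\right) = -20220 - 31^{2} \left(-4\right) = -20220 - 961 \left(-4\right) = -20220 - -3844 = -20220 + 3844 = -16376$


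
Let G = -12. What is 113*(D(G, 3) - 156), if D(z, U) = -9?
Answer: -18645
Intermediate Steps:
113*(D(G, 3) - 156) = 113*(-9 - 156) = 113*(-165) = -18645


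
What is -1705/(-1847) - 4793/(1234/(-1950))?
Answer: 8632406210/1139599 ≈ 7575.0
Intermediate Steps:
-1705/(-1847) - 4793/(1234/(-1950)) = -1705*(-1/1847) - 4793/(1234*(-1/1950)) = 1705/1847 - 4793/(-617/975) = 1705/1847 - 4793*(-975/617) = 1705/1847 + 4673175/617 = 8632406210/1139599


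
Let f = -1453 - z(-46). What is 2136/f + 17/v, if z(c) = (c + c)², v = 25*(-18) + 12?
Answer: -1104157/4343646 ≈ -0.25420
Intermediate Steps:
v = -438 (v = -450 + 12 = -438)
z(c) = 4*c² (z(c) = (2*c)² = 4*c²)
f = -9917 (f = -1453 - 4*(-46)² = -1453 - 4*2116 = -1453 - 1*8464 = -1453 - 8464 = -9917)
2136/f + 17/v = 2136/(-9917) + 17/(-438) = 2136*(-1/9917) + 17*(-1/438) = -2136/9917 - 17/438 = -1104157/4343646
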